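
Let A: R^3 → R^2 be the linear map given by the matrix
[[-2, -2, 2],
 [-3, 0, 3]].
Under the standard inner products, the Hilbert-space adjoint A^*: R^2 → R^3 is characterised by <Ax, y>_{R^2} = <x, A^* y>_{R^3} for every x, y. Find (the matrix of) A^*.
A^* = A^T =
[[-2, -3],
 [-2, 0],
 [2, 3]]

For real matrices with standard dot products, the defining identity <Ax, y> = <x, A^* y> gives (Ax)^T y = x^T (A^*) y, i.e. x^T A^T y = x^T (A^*) y. Since this holds for all x, y, we must have A^* = A^T. Therefore
A^* =
[[-2, -3],
 [-2, 0],
 [2, 3]].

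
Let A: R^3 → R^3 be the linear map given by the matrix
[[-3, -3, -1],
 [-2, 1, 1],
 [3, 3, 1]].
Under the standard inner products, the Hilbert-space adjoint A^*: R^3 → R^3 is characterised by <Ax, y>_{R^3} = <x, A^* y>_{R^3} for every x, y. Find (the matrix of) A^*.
A^* = A^T =
[[-3, -2, 3],
 [-3, 1, 3],
 [-1, 1, 1]]

For real matrices with standard dot products, the defining identity <Ax, y> = <x, A^* y> gives (Ax)^T y = x^T (A^*) y, i.e. x^T A^T y = x^T (A^*) y. Since this holds for all x, y, we must have A^* = A^T. Therefore
A^* =
[[-3, -2, 3],
 [-3, 1, 3],
 [-1, 1, 1]].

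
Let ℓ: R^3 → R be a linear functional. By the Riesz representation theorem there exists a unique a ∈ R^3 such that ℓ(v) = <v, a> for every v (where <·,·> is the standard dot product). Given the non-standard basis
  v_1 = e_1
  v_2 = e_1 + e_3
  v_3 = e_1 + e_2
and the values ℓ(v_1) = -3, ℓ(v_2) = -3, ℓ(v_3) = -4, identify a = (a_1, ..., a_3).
a = (-3, -1, 0)

Write a = (a_1, ..., a_3) in the standard basis. For each basis vector v_i, ℓ(v_i) = <v_i, a> is a linear equation in the a_j's. Collect the n equations into a matrix system V a = ℓ, where row i of V is v_i (expressed in the standard basis). Since V is invertible (lower-triangular with 1s on the diagonal, up to permutation), solve by back-substitution:
  V =
[[1, 0, 0],
 [1, 0, 1],
 [1, 1, 0]]
  V a = (-3, -3, -4)
Solving gives a = (-3, -1, 0).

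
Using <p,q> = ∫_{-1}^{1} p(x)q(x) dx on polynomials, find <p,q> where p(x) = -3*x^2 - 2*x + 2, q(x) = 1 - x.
<p,q> = 10/3

Expand the product: p(x)·q(x) = 3*x^3 - x^2 - 4*x + 2.
∫_{-1}^{1} of each monomial x^k gives [2/(k+1) if k even, 0 if k odd]. Integrating term-by-term (or equivalently evaluating the antiderivative F(x) = 3*x^4/4 - x^3/3 - 2*x^2 + 2*x at the endpoints):
  F(1) − F(−1) = 5/12 − (-35/12) = 10/3.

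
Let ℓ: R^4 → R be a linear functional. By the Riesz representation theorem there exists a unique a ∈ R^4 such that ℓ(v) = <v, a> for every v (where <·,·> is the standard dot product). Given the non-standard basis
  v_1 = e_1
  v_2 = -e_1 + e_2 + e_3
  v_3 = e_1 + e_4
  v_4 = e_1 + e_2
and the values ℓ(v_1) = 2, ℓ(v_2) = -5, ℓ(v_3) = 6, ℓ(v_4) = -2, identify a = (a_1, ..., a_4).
a = (2, -4, 1, 4)

Write a = (a_1, ..., a_4) in the standard basis. For each basis vector v_i, ℓ(v_i) = <v_i, a> is a linear equation in the a_j's. Collect the n equations into a matrix system V a = ℓ, where row i of V is v_i (expressed in the standard basis). Since V is invertible (lower-triangular with 1s on the diagonal, up to permutation), solve by back-substitution:
  V =
[[1, 0, 0, 0],
 [-1, 1, 1, 0],
 [1, 0, 0, 1],
 [1, 1, 0, 0]]
  V a = (2, -5, 6, -2)
Solving gives a = (2, -4, 1, 4).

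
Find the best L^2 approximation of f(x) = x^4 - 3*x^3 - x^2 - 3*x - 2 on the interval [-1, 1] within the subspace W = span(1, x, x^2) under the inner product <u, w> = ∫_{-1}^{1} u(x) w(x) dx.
g(x) = -x^2/7 - 24*x/5 - 73/35

The best approximation g ∈ W is the orthogonal projection of f onto W. Writing g = a_0 + a_1 x + a_2 x^2, the coefficients solve the normal equations G · a = b where
  G_{ij} = <φ_i, φ_j> and b_i = <f, φ_i>, with φ_0 = 1, φ_1 = x, φ_2 = x^2.
G =
  [2, 0, 2/3]
  [0, 2/3, 0]
  [2/3, 0, 2/5],
b = (-64/15, -16/5, -152/105).
Solving gives a_0 = -73/35, a_1 = -24/5, a_2 = -1/7, so
  g(x) = -x^2/7 - 24*x/5 - 73/35.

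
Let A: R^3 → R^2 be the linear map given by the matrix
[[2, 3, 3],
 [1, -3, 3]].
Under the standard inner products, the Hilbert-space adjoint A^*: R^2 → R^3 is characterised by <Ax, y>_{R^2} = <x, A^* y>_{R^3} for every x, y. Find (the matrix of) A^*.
A^* = A^T =
[[2, 1],
 [3, -3],
 [3, 3]]

For real matrices with standard dot products, the defining identity <Ax, y> = <x, A^* y> gives (Ax)^T y = x^T (A^*) y, i.e. x^T A^T y = x^T (A^*) y. Since this holds for all x, y, we must have A^* = A^T. Therefore
A^* =
[[2, 1],
 [3, -3],
 [3, 3]].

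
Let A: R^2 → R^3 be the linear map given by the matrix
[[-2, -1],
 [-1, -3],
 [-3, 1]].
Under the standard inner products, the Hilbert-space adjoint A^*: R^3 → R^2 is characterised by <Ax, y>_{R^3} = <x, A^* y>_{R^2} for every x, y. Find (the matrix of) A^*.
A^* = A^T =
[[-2, -1, -3],
 [-1, -3, 1]]

For real matrices with standard dot products, the defining identity <Ax, y> = <x, A^* y> gives (Ax)^T y = x^T (A^*) y, i.e. x^T A^T y = x^T (A^*) y. Since this holds for all x, y, we must have A^* = A^T. Therefore
A^* =
[[-2, -1, -3],
 [-1, -3, 1]].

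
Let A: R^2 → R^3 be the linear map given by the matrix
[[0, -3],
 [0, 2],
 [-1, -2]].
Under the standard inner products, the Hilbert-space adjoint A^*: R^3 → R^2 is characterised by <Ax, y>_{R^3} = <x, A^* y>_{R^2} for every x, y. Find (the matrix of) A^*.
A^* = A^T =
[[0, 0, -1],
 [-3, 2, -2]]

For real matrices with standard dot products, the defining identity <Ax, y> = <x, A^* y> gives (Ax)^T y = x^T (A^*) y, i.e. x^T A^T y = x^T (A^*) y. Since this holds for all x, y, we must have A^* = A^T. Therefore
A^* =
[[0, 0, -1],
 [-3, 2, -2]].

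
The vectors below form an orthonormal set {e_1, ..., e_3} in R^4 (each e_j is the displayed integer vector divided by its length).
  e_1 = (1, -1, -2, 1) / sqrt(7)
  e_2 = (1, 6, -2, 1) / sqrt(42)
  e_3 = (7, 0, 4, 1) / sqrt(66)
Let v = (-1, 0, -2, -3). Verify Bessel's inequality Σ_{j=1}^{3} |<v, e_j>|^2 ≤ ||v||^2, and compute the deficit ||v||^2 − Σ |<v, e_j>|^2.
Σ |<v, e_j>|^2 = 54/11; ||v||^2 = 14; deficit = 100/11

Write each e_j = u_j / sqrt(<u_j, u_j>) where u_j is the displayed integer vector. Then <v, e_j> = <v, u_j> / sqrt(<u_j, u_j>), so |<v, e_j>|^2 = <v, u_j>^2 / <u_j, u_j>.
Coefficients: <v, e_1> = 0/sqrt(7), <v, e_2> = 0/sqrt(42), <v, e_3> = -18/sqrt(66).
Square and sum: Σ |<v, e_j>|^2 = 54/11.
Compute ||v||^2 = v·v = 14.
Deficit = 14 − 54/11 = 100/11 ≥ 0, confirming Bessel's inequality. (The deficit equals ||v − Σ <v,e_j> e_j||^2, the squared distance from v to span{e_j}.)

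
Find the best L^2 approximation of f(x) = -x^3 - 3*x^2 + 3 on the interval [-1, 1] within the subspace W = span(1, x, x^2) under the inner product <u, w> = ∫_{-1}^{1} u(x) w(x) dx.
g(x) = -3*x^2 - 3*x/5 + 3

The best approximation g ∈ W is the orthogonal projection of f onto W. Writing g = a_0 + a_1 x + a_2 x^2, the coefficients solve the normal equations G · a = b where
  G_{ij} = <φ_i, φ_j> and b_i = <f, φ_i>, with φ_0 = 1, φ_1 = x, φ_2 = x^2.
G =
  [2, 0, 2/3]
  [0, 2/3, 0]
  [2/3, 0, 2/5],
b = (4, -2/5, 4/5).
Solving gives a_0 = 3, a_1 = -3/5, a_2 = -3, so
  g(x) = -3*x^2 - 3*x/5 + 3.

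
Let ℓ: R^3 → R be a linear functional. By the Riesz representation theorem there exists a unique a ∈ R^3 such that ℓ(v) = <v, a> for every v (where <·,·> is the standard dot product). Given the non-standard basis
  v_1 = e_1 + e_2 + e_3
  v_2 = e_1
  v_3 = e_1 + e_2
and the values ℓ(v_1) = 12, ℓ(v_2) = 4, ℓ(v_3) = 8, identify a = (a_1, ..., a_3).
a = (4, 4, 4)

Write a = (a_1, ..., a_3) in the standard basis. For each basis vector v_i, ℓ(v_i) = <v_i, a> is a linear equation in the a_j's. Collect the n equations into a matrix system V a = ℓ, where row i of V is v_i (expressed in the standard basis). Since V is invertible (lower-triangular with 1s on the diagonal, up to permutation), solve by back-substitution:
  V =
[[1, 1, 1],
 [1, 0, 0],
 [1, 1, 0]]
  V a = (12, 4, 8)
Solving gives a = (4, 4, 4).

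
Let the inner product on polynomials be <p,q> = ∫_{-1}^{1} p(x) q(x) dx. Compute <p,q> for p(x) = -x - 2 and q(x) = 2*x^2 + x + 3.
<p,q> = -46/3

Expand the product: p(x)·q(x) = -2*x^3 - 5*x^2 - 5*x - 6.
∫_{-1}^{1} of each monomial x^k gives [2/(k+1) if k even, 0 if k odd]. Integrating term-by-term (or equivalently evaluating the antiderivative F(x) = -x^4/2 - 5*x^3/3 - 5*x^2/2 - 6*x at the endpoints):
  F(1) − F(−1) = -32/3 − (14/3) = -46/3.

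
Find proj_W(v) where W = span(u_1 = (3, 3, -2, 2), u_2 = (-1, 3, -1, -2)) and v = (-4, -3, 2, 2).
proj_W(v) = (-611/374, -129/34, 372/187, -69/187)

Set up U = [u_1 | ... | u_2] ∈ R^(4×2). The projector onto W = col(U) is P = U (U^T U)^(-1) U^T.
Compute U^T U =
  [26, 4]
  [4, 15],
and U^T v = (-21, -11).
Solve U^T U · c = U^T v for the coefficients: c = (-271/374, -101/187). The projection is proj_W(v) = U c.
Check: (v - proj_W(v)) · u_1 = 0  (should be 0).
Check: (v - proj_W(v)) · u_2 = 0  (should be 0).
Result: proj_W(v) = (-611/374, -129/34, 372/187, -69/187).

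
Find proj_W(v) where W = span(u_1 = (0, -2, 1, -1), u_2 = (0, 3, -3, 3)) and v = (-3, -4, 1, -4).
proj_W(v) = (0, -4, 5/2, -5/2)

Set up U = [u_1 | ... | u_2] ∈ R^(4×2). The projector onto W = col(U) is P = U (U^T U)^(-1) U^T.
Compute U^T U =
  [6, -12]
  [-12, 27],
and U^T v = (13, -27).
Solve U^T U · c = U^T v for the coefficients: c = (3/2, -1/3). The projection is proj_W(v) = U c.
Check: (v - proj_W(v)) · u_1 = 0  (should be 0).
Check: (v - proj_W(v)) · u_2 = 0  (should be 0).
Result: proj_W(v) = (0, -4, 5/2, -5/2).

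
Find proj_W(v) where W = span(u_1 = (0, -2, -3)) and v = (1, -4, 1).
proj_W(v) = (0, -10/13, -15/13)

Set up U = [u_1 | ... | u_1] ∈ R^(3×1). The projector onto W = col(U) is P = U (U^T U)^(-1) U^T.
Compute U^T U =
  [13],
and U^T v = (5).
Solve U^T U · c = U^T v for the coefficients: c = (5/13). The projection is proj_W(v) = U c.
Check: (v - proj_W(v)) · u_1 = 0  (should be 0).
Result: proj_W(v) = (0, -10/13, -15/13).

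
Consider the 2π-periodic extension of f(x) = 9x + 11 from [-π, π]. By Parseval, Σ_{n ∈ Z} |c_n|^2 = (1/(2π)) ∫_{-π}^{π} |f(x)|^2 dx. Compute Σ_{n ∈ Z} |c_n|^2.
Σ |c_n|^2 = 27π^2 + 121

Expand and integrate term by term over [-π, π]:
  ∫ (9x)^2 dx = 81·(2π^3/3); ∫ 2·9·(11)·x dx = 0 (odd integrand); ∫ 11^2 dx = 121·2π.
So (1/(2π)) ∫_{-π}^{π} (9x + 11)^2 dx = 81π^2/3 + 121 = 27π^2 + 121.
Parseval ⇒ Σ |c_n|^2 = 27π^2 + 121.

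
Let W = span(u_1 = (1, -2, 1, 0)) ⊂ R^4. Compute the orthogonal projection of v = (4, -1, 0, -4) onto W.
proj_W(v) = (1, -2, 1, 0)

Set up U = [u_1 | ... | u_1] ∈ R^(4×1). The projector onto W = col(U) is P = U (U^T U)^(-1) U^T.
Compute U^T U =
  [6],
and U^T v = (6).
Solve U^T U · c = U^T v for the coefficients: c = (1). The projection is proj_W(v) = U c.
Check: (v - proj_W(v)) · u_1 = 0  (should be 0).
Result: proj_W(v) = (1, -2, 1, 0).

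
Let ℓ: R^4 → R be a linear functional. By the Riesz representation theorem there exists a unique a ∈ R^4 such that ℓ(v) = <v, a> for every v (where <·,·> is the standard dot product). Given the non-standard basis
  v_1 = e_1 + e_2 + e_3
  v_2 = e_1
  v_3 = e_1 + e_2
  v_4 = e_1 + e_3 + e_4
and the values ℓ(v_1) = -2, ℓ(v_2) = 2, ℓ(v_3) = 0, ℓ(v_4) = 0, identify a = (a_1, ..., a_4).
a = (2, -2, -2, 0)

Write a = (a_1, ..., a_4) in the standard basis. For each basis vector v_i, ℓ(v_i) = <v_i, a> is a linear equation in the a_j's. Collect the n equations into a matrix system V a = ℓ, where row i of V is v_i (expressed in the standard basis). Since V is invertible (lower-triangular with 1s on the diagonal, up to permutation), solve by back-substitution:
  V =
[[1, 1, 1, 0],
 [1, 0, 0, 0],
 [1, 1, 0, 0],
 [1, 0, 1, 1]]
  V a = (-2, 2, 0, 0)
Solving gives a = (2, -2, -2, 0).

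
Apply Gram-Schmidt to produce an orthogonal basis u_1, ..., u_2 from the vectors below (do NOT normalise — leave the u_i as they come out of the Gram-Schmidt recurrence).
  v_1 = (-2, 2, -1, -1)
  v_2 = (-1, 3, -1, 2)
Orthogonal basis:
  u_1 = (-2, 2, -1, -1)
  u_2 = (2/5, 8/5, -3/10, 27/10)

Apply the Gram-Schmidt recurrence
  u_1 = v_1
  u_i = v_i − Σ_{j<i} ((v_i · u_j) / (u_j · u_j)) · u_j.

Step by step this gives:
  u_1 = (-2, 2, -1, -1)
  u_2 = (2/5, 8/5, -3/10, 27/10)

Orthogonality check:
  u_2 · u_1 = 0 (should be 0)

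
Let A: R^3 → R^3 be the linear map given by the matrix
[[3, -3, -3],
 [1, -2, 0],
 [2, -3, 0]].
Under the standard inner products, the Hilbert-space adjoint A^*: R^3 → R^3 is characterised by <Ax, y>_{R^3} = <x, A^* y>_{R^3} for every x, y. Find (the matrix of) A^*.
A^* = A^T =
[[3, 1, 2],
 [-3, -2, -3],
 [-3, 0, 0]]

For real matrices with standard dot products, the defining identity <Ax, y> = <x, A^* y> gives (Ax)^T y = x^T (A^*) y, i.e. x^T A^T y = x^T (A^*) y. Since this holds for all x, y, we must have A^* = A^T. Therefore
A^* =
[[3, 1, 2],
 [-3, -2, -3],
 [-3, 0, 0]].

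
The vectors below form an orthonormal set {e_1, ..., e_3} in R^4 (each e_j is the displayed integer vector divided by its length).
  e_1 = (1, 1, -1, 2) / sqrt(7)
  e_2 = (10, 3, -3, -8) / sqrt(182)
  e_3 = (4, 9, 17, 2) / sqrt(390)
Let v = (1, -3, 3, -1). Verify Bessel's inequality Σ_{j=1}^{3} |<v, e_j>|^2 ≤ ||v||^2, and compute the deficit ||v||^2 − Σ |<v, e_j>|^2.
Σ |<v, e_j>|^2 = 131/15; ||v||^2 = 20; deficit = 169/15

Write each e_j = u_j / sqrt(<u_j, u_j>) where u_j is the displayed integer vector. Then <v, e_j> = <v, u_j> / sqrt(<u_j, u_j>), so |<v, e_j>|^2 = <v, u_j>^2 / <u_j, u_j>.
Coefficients: <v, e_1> = -7/sqrt(7), <v, e_2> = 0/sqrt(182), <v, e_3> = 26/sqrt(390).
Square and sum: Σ |<v, e_j>|^2 = 131/15.
Compute ||v||^2 = v·v = 20.
Deficit = 20 − 131/15 = 169/15 ≥ 0, confirming Bessel's inequality. (The deficit equals ||v − Σ <v,e_j> e_j||^2, the squared distance from v to span{e_j}.)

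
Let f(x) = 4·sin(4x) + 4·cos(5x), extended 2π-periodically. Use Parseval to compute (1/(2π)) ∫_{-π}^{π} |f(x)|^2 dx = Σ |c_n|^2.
Σ |c_n|^2 = 16

Expand |f|^2 and use orthogonality of {sin(nx), cos(mx)} on [-π, π]:
  ∫_{-π}^{π} sin(nx)^2 dx = π, ∫ cos(mx)^2 dx = π, and cross terms integrate to 0.
So ∫_{-π}^{π} f(x)^2 dx = 4^2 · π + 4^2 · π = (16 + 16)π.
Divide by 2π: (16 + 16)/2 = 16.
By Parseval, this equals Σ |c_n|^2.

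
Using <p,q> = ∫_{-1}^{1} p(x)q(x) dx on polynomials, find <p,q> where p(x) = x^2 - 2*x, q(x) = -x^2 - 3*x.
<p,q> = 18/5

Expand the product: p(x)·q(x) = -x^4 - x^3 + 6*x^2.
∫_{-1}^{1} of each monomial x^k gives [2/(k+1) if k even, 0 if k odd]. Integrating term-by-term (or equivalently evaluating the antiderivative F(x) = -x^5/5 - x^4/4 + 2*x^3 at the endpoints):
  F(1) − F(−1) = 31/20 − (-41/20) = 18/5.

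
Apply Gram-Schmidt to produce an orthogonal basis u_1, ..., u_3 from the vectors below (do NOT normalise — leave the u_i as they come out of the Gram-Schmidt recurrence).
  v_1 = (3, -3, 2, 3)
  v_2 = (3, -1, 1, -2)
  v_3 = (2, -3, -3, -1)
Orthogonal basis:
  u_1 = (3, -3, 2, 3)
  u_2 = (69/31, -7/31, 15/31, -86/31)
  u_3 = (124/401, -925/401, -1455/401, -79/401)

Apply the Gram-Schmidt recurrence
  u_1 = v_1
  u_i = v_i − Σ_{j<i} ((v_i · u_j) / (u_j · u_j)) · u_j.

Step by step this gives:
  u_1 = (3, -3, 2, 3)
  u_2 = (69/31, -7/31, 15/31, -86/31)
  u_3 = (124/401, -925/401, -1455/401, -79/401)

Orthogonality check:
  u_2 · u_1 = 0 (should be 0)
  u_3 · u_1 = 0 (should be 0)
  u_3 · u_2 = 0 (should be 0)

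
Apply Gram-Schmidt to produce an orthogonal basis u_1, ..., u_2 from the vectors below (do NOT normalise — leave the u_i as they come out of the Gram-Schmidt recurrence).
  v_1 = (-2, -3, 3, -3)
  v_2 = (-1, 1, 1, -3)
Orthogonal basis:
  u_1 = (-2, -3, 3, -3)
  u_2 = (-9/31, 64/31, -2/31, -60/31)

Apply the Gram-Schmidt recurrence
  u_1 = v_1
  u_i = v_i − Σ_{j<i} ((v_i · u_j) / (u_j · u_j)) · u_j.

Step by step this gives:
  u_1 = (-2, -3, 3, -3)
  u_2 = (-9/31, 64/31, -2/31, -60/31)

Orthogonality check:
  u_2 · u_1 = 0 (should be 0)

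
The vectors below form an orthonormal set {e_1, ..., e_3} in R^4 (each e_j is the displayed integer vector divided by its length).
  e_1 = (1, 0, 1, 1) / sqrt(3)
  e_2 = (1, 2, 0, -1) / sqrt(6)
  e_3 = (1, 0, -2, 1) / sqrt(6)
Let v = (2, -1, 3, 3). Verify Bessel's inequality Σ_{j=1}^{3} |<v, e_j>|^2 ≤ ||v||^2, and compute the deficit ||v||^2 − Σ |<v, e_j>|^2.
Σ |<v, e_j>|^2 = 23; ||v||^2 = 23; deficit = 0

Write each e_j = u_j / sqrt(<u_j, u_j>) where u_j is the displayed integer vector. Then <v, e_j> = <v, u_j> / sqrt(<u_j, u_j>), so |<v, e_j>|^2 = <v, u_j>^2 / <u_j, u_j>.
Coefficients: <v, e_1> = 8/sqrt(3), <v, e_2> = -3/sqrt(6), <v, e_3> = -1/sqrt(6).
Square and sum: Σ |<v, e_j>|^2 = 23.
Compute ||v||^2 = v·v = 23.
Deficit = 23 − 23 = 0 ≥ 0, confirming Bessel's inequality. (The deficit equals ||v − Σ <v,e_j> e_j||^2, the squared distance from v to span{e_j}.)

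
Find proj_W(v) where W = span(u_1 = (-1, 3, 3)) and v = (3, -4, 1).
proj_W(v) = (12/19, -36/19, -36/19)

Set up U = [u_1 | ... | u_1] ∈ R^(3×1). The projector onto W = col(U) is P = U (U^T U)^(-1) U^T.
Compute U^T U =
  [19],
and U^T v = (-12).
Solve U^T U · c = U^T v for the coefficients: c = (-12/19). The projection is proj_W(v) = U c.
Check: (v - proj_W(v)) · u_1 = 0  (should be 0).
Result: proj_W(v) = (12/19, -36/19, -36/19).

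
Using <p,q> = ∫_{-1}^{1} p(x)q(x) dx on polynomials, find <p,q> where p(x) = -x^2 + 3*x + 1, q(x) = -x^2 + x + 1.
<p,q> = 46/15

Expand the product: p(x)·q(x) = x^4 - 4*x^3 + x^2 + 4*x + 1.
∫_{-1}^{1} of each monomial x^k gives [2/(k+1) if k even, 0 if k odd]. Integrating term-by-term (or equivalently evaluating the antiderivative F(x) = x^5/5 - x^4 + x^3/3 + 2*x^2 + x at the endpoints):
  F(1) − F(−1) = 38/15 − (-8/15) = 46/15.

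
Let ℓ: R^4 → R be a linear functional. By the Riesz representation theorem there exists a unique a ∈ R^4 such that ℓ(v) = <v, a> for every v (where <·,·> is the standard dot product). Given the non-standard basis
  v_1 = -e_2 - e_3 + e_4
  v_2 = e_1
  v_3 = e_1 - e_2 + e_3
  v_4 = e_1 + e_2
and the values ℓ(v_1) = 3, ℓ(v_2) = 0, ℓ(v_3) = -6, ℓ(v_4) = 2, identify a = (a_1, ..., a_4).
a = (0, 2, -4, 1)

Write a = (a_1, ..., a_4) in the standard basis. For each basis vector v_i, ℓ(v_i) = <v_i, a> is a linear equation in the a_j's. Collect the n equations into a matrix system V a = ℓ, where row i of V is v_i (expressed in the standard basis). Since V is invertible (lower-triangular with 1s on the diagonal, up to permutation), solve by back-substitution:
  V =
[[0, -1, -1, 1],
 [1, 0, 0, 0],
 [1, -1, 1, 0],
 [1, 1, 0, 0]]
  V a = (3, 0, -6, 2)
Solving gives a = (0, 2, -4, 1).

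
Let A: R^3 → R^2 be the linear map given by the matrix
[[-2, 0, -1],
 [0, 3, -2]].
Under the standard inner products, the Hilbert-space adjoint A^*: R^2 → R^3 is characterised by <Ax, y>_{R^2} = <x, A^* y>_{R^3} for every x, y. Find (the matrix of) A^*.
A^* = A^T =
[[-2, 0],
 [0, 3],
 [-1, -2]]

For real matrices with standard dot products, the defining identity <Ax, y> = <x, A^* y> gives (Ax)^T y = x^T (A^*) y, i.e. x^T A^T y = x^T (A^*) y. Since this holds for all x, y, we must have A^* = A^T. Therefore
A^* =
[[-2, 0],
 [0, 3],
 [-1, -2]].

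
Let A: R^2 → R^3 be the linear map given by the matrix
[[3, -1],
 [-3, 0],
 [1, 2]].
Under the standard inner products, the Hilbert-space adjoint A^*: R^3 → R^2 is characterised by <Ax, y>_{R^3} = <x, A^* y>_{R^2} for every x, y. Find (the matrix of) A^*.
A^* = A^T =
[[3, -3, 1],
 [-1, 0, 2]]

For real matrices with standard dot products, the defining identity <Ax, y> = <x, A^* y> gives (Ax)^T y = x^T (A^*) y, i.e. x^T A^T y = x^T (A^*) y. Since this holds for all x, y, we must have A^* = A^T. Therefore
A^* =
[[3, -3, 1],
 [-1, 0, 2]].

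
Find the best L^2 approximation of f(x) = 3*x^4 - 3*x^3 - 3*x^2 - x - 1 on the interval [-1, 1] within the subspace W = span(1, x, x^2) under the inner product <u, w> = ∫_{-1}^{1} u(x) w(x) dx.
g(x) = -3*x^2/7 - 14*x/5 - 44/35

The best approximation g ∈ W is the orthogonal projection of f onto W. Writing g = a_0 + a_1 x + a_2 x^2, the coefficients solve the normal equations G · a = b where
  G_{ij} = <φ_i, φ_j> and b_i = <f, φ_i>, with φ_0 = 1, φ_1 = x, φ_2 = x^2.
G =
  [2, 0, 2/3]
  [0, 2/3, 0]
  [2/3, 0, 2/5],
b = (-14/5, -28/15, -106/105).
Solving gives a_0 = -44/35, a_1 = -14/5, a_2 = -3/7, so
  g(x) = -3*x^2/7 - 14*x/5 - 44/35.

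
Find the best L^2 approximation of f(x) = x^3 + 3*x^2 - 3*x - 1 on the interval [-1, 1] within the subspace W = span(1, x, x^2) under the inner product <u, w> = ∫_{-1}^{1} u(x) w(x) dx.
g(x) = 3*x^2 - 12*x/5 - 1

The best approximation g ∈ W is the orthogonal projection of f onto W. Writing g = a_0 + a_1 x + a_2 x^2, the coefficients solve the normal equations G · a = b where
  G_{ij} = <φ_i, φ_j> and b_i = <f, φ_i>, with φ_0 = 1, φ_1 = x, φ_2 = x^2.
G =
  [2, 0, 2/3]
  [0, 2/3, 0]
  [2/3, 0, 2/5],
b = (0, -8/5, 8/15).
Solving gives a_0 = -1, a_1 = -12/5, a_2 = 3, so
  g(x) = 3*x^2 - 12*x/5 - 1.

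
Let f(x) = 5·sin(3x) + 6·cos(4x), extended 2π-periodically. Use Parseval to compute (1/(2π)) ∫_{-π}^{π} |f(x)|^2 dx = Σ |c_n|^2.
Σ |c_n|^2 = 61/2

Expand |f|^2 and use orthogonality of {sin(nx), cos(mx)} on [-π, π]:
  ∫_{-π}^{π} sin(nx)^2 dx = π, ∫ cos(mx)^2 dx = π, and cross terms integrate to 0.
So ∫_{-π}^{π} f(x)^2 dx = 5^2 · π + 6^2 · π = (25 + 36)π.
Divide by 2π: (25 + 36)/2 = 61/2.
By Parseval, this equals Σ |c_n|^2.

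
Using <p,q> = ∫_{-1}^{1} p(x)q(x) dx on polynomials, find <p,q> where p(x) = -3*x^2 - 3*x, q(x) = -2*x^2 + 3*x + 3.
<p,q> = -48/5

Expand the product: p(x)·q(x) = 6*x^4 - 3*x^3 - 18*x^2 - 9*x.
∫_{-1}^{1} of each monomial x^k gives [2/(k+1) if k even, 0 if k odd]. Integrating term-by-term (or equivalently evaluating the antiderivative F(x) = 6*x^5/5 - 3*x^4/4 - 6*x^3 - 9*x^2/2 at the endpoints):
  F(1) − F(−1) = -201/20 − (-9/20) = -48/5.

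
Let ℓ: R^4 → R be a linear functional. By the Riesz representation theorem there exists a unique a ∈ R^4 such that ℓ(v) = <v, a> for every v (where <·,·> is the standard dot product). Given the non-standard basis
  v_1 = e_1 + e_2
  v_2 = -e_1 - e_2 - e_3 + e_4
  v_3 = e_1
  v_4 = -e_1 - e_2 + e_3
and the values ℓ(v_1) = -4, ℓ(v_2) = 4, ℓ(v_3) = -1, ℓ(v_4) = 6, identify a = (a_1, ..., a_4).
a = (-1, -3, 2, 2)

Write a = (a_1, ..., a_4) in the standard basis. For each basis vector v_i, ℓ(v_i) = <v_i, a> is a linear equation in the a_j's. Collect the n equations into a matrix system V a = ℓ, where row i of V is v_i (expressed in the standard basis). Since V is invertible (lower-triangular with 1s on the diagonal, up to permutation), solve by back-substitution:
  V =
[[1, 1, 0, 0],
 [-1, -1, -1, 1],
 [1, 0, 0, 0],
 [-1, -1, 1, 0]]
  V a = (-4, 4, -1, 6)
Solving gives a = (-1, -3, 2, 2).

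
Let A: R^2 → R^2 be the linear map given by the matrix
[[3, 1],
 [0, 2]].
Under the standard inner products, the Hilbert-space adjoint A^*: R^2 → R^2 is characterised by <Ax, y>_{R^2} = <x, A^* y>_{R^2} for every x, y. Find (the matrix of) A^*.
A^* = A^T =
[[3, 0],
 [1, 2]]

For real matrices with standard dot products, the defining identity <Ax, y> = <x, A^* y> gives (Ax)^T y = x^T (A^*) y, i.e. x^T A^T y = x^T (A^*) y. Since this holds for all x, y, we must have A^* = A^T. Therefore
A^* =
[[3, 0],
 [1, 2]].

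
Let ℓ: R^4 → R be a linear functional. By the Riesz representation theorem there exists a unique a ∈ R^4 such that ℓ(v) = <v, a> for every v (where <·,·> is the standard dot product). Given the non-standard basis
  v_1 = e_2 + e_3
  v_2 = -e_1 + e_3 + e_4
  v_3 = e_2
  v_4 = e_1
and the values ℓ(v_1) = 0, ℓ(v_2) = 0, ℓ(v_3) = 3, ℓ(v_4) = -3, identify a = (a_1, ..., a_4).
a = (-3, 3, -3, 0)

Write a = (a_1, ..., a_4) in the standard basis. For each basis vector v_i, ℓ(v_i) = <v_i, a> is a linear equation in the a_j's. Collect the n equations into a matrix system V a = ℓ, where row i of V is v_i (expressed in the standard basis). Since V is invertible (lower-triangular with 1s on the diagonal, up to permutation), solve by back-substitution:
  V =
[[0, 1, 1, 0],
 [-1, 0, 1, 1],
 [0, 1, 0, 0],
 [1, 0, 0, 0]]
  V a = (0, 0, 3, -3)
Solving gives a = (-3, 3, -3, 0).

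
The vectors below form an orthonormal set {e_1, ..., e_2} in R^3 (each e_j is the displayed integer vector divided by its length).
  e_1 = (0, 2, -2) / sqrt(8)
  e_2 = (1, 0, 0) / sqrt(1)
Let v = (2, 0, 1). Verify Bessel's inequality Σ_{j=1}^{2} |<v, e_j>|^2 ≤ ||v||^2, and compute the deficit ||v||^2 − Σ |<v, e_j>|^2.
Σ |<v, e_j>|^2 = 9/2; ||v||^2 = 5; deficit = 1/2

Write each e_j = u_j / sqrt(<u_j, u_j>) where u_j is the displayed integer vector. Then <v, e_j> = <v, u_j> / sqrt(<u_j, u_j>), so |<v, e_j>|^2 = <v, u_j>^2 / <u_j, u_j>.
Coefficients: <v, e_1> = -2/sqrt(8), <v, e_2> = 2/sqrt(1).
Square and sum: Σ |<v, e_j>|^2 = 9/2.
Compute ||v||^2 = v·v = 5.
Deficit = 5 − 9/2 = 1/2 ≥ 0, confirming Bessel's inequality. (The deficit equals ||v − Σ <v,e_j> e_j||^2, the squared distance from v to span{e_j}.)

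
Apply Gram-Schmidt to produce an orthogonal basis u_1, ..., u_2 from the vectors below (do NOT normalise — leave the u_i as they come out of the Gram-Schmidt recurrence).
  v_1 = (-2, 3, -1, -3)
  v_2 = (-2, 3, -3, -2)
Orthogonal basis:
  u_1 = (-2, 3, -1, -3)
  u_2 = (-2/23, 3/23, -47/23, 20/23)

Apply the Gram-Schmidt recurrence
  u_1 = v_1
  u_i = v_i − Σ_{j<i} ((v_i · u_j) / (u_j · u_j)) · u_j.

Step by step this gives:
  u_1 = (-2, 3, -1, -3)
  u_2 = (-2/23, 3/23, -47/23, 20/23)

Orthogonality check:
  u_2 · u_1 = 0 (should be 0)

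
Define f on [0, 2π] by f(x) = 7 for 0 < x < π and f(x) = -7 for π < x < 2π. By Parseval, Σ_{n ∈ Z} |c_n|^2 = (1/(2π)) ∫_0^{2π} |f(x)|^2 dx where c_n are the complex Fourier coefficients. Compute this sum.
Σ |c_n|^2 = 49

Parseval equates the L^2 energy of f (normalised by 1/(2π)) with the ℓ^2 sum of its Fourier coefficients: (1/(2π)) ∫_0^{2π} |f|^2 = Σ |c_n|^2.
Compute the left side: (1/(2π)) [∫_0^π 7^2 dx + ∫_π^{2π} (-7)^2 dx] = (1/(2π)) · (49π + 49π) = (49 + 49)/2 = 49.
So Σ_{n ∈ Z} |c_n|^2 = 49.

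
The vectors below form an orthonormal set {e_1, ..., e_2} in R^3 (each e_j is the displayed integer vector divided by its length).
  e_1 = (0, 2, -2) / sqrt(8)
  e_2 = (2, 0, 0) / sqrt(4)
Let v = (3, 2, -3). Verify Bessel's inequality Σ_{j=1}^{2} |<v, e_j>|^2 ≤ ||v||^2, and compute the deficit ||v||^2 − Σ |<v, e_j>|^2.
Σ |<v, e_j>|^2 = 43/2; ||v||^2 = 22; deficit = 1/2

Write each e_j = u_j / sqrt(<u_j, u_j>) where u_j is the displayed integer vector. Then <v, e_j> = <v, u_j> / sqrt(<u_j, u_j>), so |<v, e_j>|^2 = <v, u_j>^2 / <u_j, u_j>.
Coefficients: <v, e_1> = 10/sqrt(8), <v, e_2> = 6/sqrt(4).
Square and sum: Σ |<v, e_j>|^2 = 43/2.
Compute ||v||^2 = v·v = 22.
Deficit = 22 − 43/2 = 1/2 ≥ 0, confirming Bessel's inequality. (The deficit equals ||v − Σ <v,e_j> e_j||^2, the squared distance from v to span{e_j}.)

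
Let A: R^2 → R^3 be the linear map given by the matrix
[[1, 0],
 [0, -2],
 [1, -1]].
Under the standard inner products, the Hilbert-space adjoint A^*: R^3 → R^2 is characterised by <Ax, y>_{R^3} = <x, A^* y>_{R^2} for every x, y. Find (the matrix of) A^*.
A^* = A^T =
[[1, 0, 1],
 [0, -2, -1]]

For real matrices with standard dot products, the defining identity <Ax, y> = <x, A^* y> gives (Ax)^T y = x^T (A^*) y, i.e. x^T A^T y = x^T (A^*) y. Since this holds for all x, y, we must have A^* = A^T. Therefore
A^* =
[[1, 0, 1],
 [0, -2, -1]].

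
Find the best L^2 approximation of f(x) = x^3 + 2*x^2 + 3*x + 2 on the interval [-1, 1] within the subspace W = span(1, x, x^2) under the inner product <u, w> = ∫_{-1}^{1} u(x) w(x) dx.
g(x) = 2*x^2 + 18*x/5 + 2

The best approximation g ∈ W is the orthogonal projection of f onto W. Writing g = a_0 + a_1 x + a_2 x^2, the coefficients solve the normal equations G · a = b where
  G_{ij} = <φ_i, φ_j> and b_i = <f, φ_i>, with φ_0 = 1, φ_1 = x, φ_2 = x^2.
G =
  [2, 0, 2/3]
  [0, 2/3, 0]
  [2/3, 0, 2/5],
b = (16/3, 12/5, 32/15).
Solving gives a_0 = 2, a_1 = 18/5, a_2 = 2, so
  g(x) = 2*x^2 + 18*x/5 + 2.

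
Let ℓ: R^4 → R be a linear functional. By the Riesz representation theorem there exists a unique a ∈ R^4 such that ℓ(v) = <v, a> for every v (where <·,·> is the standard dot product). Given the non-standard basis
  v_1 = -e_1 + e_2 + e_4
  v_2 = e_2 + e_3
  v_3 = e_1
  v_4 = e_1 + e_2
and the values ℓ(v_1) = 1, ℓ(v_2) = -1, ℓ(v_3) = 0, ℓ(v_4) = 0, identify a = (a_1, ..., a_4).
a = (0, 0, -1, 1)

Write a = (a_1, ..., a_4) in the standard basis. For each basis vector v_i, ℓ(v_i) = <v_i, a> is a linear equation in the a_j's. Collect the n equations into a matrix system V a = ℓ, where row i of V is v_i (expressed in the standard basis). Since V is invertible (lower-triangular with 1s on the diagonal, up to permutation), solve by back-substitution:
  V =
[[-1, 1, 0, 1],
 [0, 1, 1, 0],
 [1, 0, 0, 0],
 [1, 1, 0, 0]]
  V a = (1, -1, 0, 0)
Solving gives a = (0, 0, -1, 1).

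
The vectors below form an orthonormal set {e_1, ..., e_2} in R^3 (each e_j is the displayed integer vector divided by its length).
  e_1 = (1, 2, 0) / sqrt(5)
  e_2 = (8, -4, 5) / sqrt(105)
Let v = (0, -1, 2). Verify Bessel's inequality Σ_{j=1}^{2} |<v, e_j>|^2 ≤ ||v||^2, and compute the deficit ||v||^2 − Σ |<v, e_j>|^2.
Σ |<v, e_j>|^2 = 8/3; ||v||^2 = 5; deficit = 7/3

Write each e_j = u_j / sqrt(<u_j, u_j>) where u_j is the displayed integer vector. Then <v, e_j> = <v, u_j> / sqrt(<u_j, u_j>), so |<v, e_j>|^2 = <v, u_j>^2 / <u_j, u_j>.
Coefficients: <v, e_1> = -2/sqrt(5), <v, e_2> = 14/sqrt(105).
Square and sum: Σ |<v, e_j>|^2 = 8/3.
Compute ||v||^2 = v·v = 5.
Deficit = 5 − 8/3 = 7/3 ≥ 0, confirming Bessel's inequality. (The deficit equals ||v − Σ <v,e_j> e_j||^2, the squared distance from v to span{e_j}.)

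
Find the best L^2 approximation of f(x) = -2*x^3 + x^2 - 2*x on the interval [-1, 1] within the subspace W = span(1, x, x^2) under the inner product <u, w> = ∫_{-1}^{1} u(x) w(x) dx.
g(x) = x^2 - 16*x/5

The best approximation g ∈ W is the orthogonal projection of f onto W. Writing g = a_0 + a_1 x + a_2 x^2, the coefficients solve the normal equations G · a = b where
  G_{ij} = <φ_i, φ_j> and b_i = <f, φ_i>, with φ_0 = 1, φ_1 = x, φ_2 = x^2.
G =
  [2, 0, 2/3]
  [0, 2/3, 0]
  [2/3, 0, 2/5],
b = (2/3, -32/15, 2/5).
Solving gives a_0 = 0, a_1 = -16/5, a_2 = 1, so
  g(x) = x^2 - 16*x/5.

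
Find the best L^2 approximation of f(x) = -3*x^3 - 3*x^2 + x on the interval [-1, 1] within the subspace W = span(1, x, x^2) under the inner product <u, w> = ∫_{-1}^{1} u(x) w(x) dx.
g(x) = -3*x^2 - 4*x/5

The best approximation g ∈ W is the orthogonal projection of f onto W. Writing g = a_0 + a_1 x + a_2 x^2, the coefficients solve the normal equations G · a = b where
  G_{ij} = <φ_i, φ_j> and b_i = <f, φ_i>, with φ_0 = 1, φ_1 = x, φ_2 = x^2.
G =
  [2, 0, 2/3]
  [0, 2/3, 0]
  [2/3, 0, 2/5],
b = (-2, -8/15, -6/5).
Solving gives a_0 = 0, a_1 = -4/5, a_2 = -3, so
  g(x) = -3*x^2 - 4*x/5.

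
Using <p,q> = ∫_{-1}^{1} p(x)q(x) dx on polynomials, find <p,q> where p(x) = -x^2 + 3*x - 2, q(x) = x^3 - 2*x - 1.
<p,q> = 28/15

Expand the product: p(x)·q(x) = -x^5 + 3*x^4 - 5*x^2 + x + 2.
∫_{-1}^{1} of each monomial x^k gives [2/(k+1) if k even, 0 if k odd]. Integrating term-by-term (or equivalently evaluating the antiderivative F(x) = -x^6/6 + 3*x^5/5 - 5*x^3/3 + x^2/2 + 2*x at the endpoints):
  F(1) − F(−1) = 19/15 − (-3/5) = 28/15.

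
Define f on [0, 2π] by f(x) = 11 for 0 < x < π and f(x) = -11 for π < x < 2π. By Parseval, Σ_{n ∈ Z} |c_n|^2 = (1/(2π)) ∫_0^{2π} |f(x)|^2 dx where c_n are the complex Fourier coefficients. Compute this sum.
Σ |c_n|^2 = 121

Parseval equates the L^2 energy of f (normalised by 1/(2π)) with the ℓ^2 sum of its Fourier coefficients: (1/(2π)) ∫_0^{2π} |f|^2 = Σ |c_n|^2.
Compute the left side: (1/(2π)) [∫_0^π 11^2 dx + ∫_π^{2π} (-11)^2 dx] = (1/(2π)) · (121π + 121π) = (121 + 121)/2 = 121.
So Σ_{n ∈ Z} |c_n|^2 = 121.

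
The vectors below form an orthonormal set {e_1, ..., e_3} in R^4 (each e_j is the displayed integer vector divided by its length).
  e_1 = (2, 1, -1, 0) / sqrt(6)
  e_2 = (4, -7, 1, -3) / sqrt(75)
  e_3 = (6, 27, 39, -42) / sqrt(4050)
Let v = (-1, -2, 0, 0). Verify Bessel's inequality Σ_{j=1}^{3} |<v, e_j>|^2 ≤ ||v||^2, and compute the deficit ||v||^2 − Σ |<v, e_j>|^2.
Σ |<v, e_j>|^2 = 44/9; ||v||^2 = 5; deficit = 1/9

Write each e_j = u_j / sqrt(<u_j, u_j>) where u_j is the displayed integer vector. Then <v, e_j> = <v, u_j> / sqrt(<u_j, u_j>), so |<v, e_j>|^2 = <v, u_j>^2 / <u_j, u_j>.
Coefficients: <v, e_1> = -4/sqrt(6), <v, e_2> = 10/sqrt(75), <v, e_3> = -60/sqrt(4050).
Square and sum: Σ |<v, e_j>|^2 = 44/9.
Compute ||v||^2 = v·v = 5.
Deficit = 5 − 44/9 = 1/9 ≥ 0, confirming Bessel's inequality. (The deficit equals ||v − Σ <v,e_j> e_j||^2, the squared distance from v to span{e_j}.)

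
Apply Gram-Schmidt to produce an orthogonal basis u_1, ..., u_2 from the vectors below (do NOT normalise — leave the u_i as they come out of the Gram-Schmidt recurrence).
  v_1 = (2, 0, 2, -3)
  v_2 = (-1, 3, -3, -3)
Orthogonal basis:
  u_1 = (2, 0, 2, -3)
  u_2 = (-19/17, 3, -53/17, -48/17)

Apply the Gram-Schmidt recurrence
  u_1 = v_1
  u_i = v_i − Σ_{j<i} ((v_i · u_j) / (u_j · u_j)) · u_j.

Step by step this gives:
  u_1 = (2, 0, 2, -3)
  u_2 = (-19/17, 3, -53/17, -48/17)

Orthogonality check:
  u_2 · u_1 = 0 (should be 0)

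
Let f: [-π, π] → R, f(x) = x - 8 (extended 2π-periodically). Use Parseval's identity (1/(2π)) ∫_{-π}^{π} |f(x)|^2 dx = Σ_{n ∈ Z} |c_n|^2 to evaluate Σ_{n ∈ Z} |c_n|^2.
Σ |c_n|^2 = π^2/3 + 64

Expand and integrate term by term over [-π, π]:
  ∫ (x)^2 dx = 1·(2π^3/3); ∫ 2·1·(-8)·x dx = 0 (odd integrand); ∫ (-8)^2 dx = 64·2π.
So (1/(2π)) ∫_{-π}^{π} (x - 8)^2 dx = 1π^2/3 + 64 = π^2/3 + 64.
Parseval ⇒ Σ |c_n|^2 = π^2/3 + 64.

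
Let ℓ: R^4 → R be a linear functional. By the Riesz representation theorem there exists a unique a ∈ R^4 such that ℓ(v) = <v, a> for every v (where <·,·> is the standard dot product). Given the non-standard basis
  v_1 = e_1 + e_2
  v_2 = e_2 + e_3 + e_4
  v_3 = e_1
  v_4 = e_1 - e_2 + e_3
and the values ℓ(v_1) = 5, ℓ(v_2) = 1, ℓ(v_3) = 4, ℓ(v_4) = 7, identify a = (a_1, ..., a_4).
a = (4, 1, 4, -4)

Write a = (a_1, ..., a_4) in the standard basis. For each basis vector v_i, ℓ(v_i) = <v_i, a> is a linear equation in the a_j's. Collect the n equations into a matrix system V a = ℓ, where row i of V is v_i (expressed in the standard basis). Since V is invertible (lower-triangular with 1s on the diagonal, up to permutation), solve by back-substitution:
  V =
[[1, 1, 0, 0],
 [0, 1, 1, 1],
 [1, 0, 0, 0],
 [1, -1, 1, 0]]
  V a = (5, 1, 4, 7)
Solving gives a = (4, 1, 4, -4).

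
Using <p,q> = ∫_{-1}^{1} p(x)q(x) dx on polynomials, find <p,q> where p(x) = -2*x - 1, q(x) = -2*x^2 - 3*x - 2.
<p,q> = 28/3

Expand the product: p(x)·q(x) = 4*x^3 + 8*x^2 + 7*x + 2.
∫_{-1}^{1} of each monomial x^k gives [2/(k+1) if k even, 0 if k odd]. Integrating term-by-term (or equivalently evaluating the antiderivative F(x) = x^4 + 8*x^3/3 + 7*x^2/2 + 2*x at the endpoints):
  F(1) − F(−1) = 55/6 − (-1/6) = 28/3.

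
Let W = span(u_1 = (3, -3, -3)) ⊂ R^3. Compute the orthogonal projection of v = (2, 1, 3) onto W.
proj_W(v) = (-2/3, 2/3, 2/3)

Set up U = [u_1 | ... | u_1] ∈ R^(3×1). The projector onto W = col(U) is P = U (U^T U)^(-1) U^T.
Compute U^T U =
  [27],
and U^T v = (-6).
Solve U^T U · c = U^T v for the coefficients: c = (-2/9). The projection is proj_W(v) = U c.
Check: (v - proj_W(v)) · u_1 = 0  (should be 0).
Result: proj_W(v) = (-2/3, 2/3, 2/3).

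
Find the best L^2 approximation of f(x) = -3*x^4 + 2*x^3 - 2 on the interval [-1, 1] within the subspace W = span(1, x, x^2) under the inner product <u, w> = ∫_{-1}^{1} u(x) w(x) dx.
g(x) = -18*x^2/7 + 6*x/5 - 61/35

The best approximation g ∈ W is the orthogonal projection of f onto W. Writing g = a_0 + a_1 x + a_2 x^2, the coefficients solve the normal equations G · a = b where
  G_{ij} = <φ_i, φ_j> and b_i = <f, φ_i>, with φ_0 = 1, φ_1 = x, φ_2 = x^2.
G =
  [2, 0, 2/3]
  [0, 2/3, 0]
  [2/3, 0, 2/5],
b = (-26/5, 4/5, -46/21).
Solving gives a_0 = -61/35, a_1 = 6/5, a_2 = -18/7, so
  g(x) = -18*x^2/7 + 6*x/5 - 61/35.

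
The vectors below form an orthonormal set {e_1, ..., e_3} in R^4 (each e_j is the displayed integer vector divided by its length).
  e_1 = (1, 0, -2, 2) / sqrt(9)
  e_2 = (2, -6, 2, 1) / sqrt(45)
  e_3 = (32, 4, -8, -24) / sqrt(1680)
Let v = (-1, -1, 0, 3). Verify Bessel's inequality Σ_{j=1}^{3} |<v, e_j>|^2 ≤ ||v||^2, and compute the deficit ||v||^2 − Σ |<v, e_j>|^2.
Σ |<v, e_j>|^2 = 227/21; ||v||^2 = 11; deficit = 4/21

Write each e_j = u_j / sqrt(<u_j, u_j>) where u_j is the displayed integer vector. Then <v, e_j> = <v, u_j> / sqrt(<u_j, u_j>), so |<v, e_j>|^2 = <v, u_j>^2 / <u_j, u_j>.
Coefficients: <v, e_1> = 5/sqrt(9), <v, e_2> = 7/sqrt(45), <v, e_3> = -108/sqrt(1680).
Square and sum: Σ |<v, e_j>|^2 = 227/21.
Compute ||v||^2 = v·v = 11.
Deficit = 11 − 227/21 = 4/21 ≥ 0, confirming Bessel's inequality. (The deficit equals ||v − Σ <v,e_j> e_j||^2, the squared distance from v to span{e_j}.)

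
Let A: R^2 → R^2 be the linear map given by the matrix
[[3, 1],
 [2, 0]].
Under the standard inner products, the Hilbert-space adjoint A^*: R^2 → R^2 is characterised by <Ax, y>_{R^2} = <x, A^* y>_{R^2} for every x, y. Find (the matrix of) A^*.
A^* = A^T =
[[3, 2],
 [1, 0]]

For real matrices with standard dot products, the defining identity <Ax, y> = <x, A^* y> gives (Ax)^T y = x^T (A^*) y, i.e. x^T A^T y = x^T (A^*) y. Since this holds for all x, y, we must have A^* = A^T. Therefore
A^* =
[[3, 2],
 [1, 0]].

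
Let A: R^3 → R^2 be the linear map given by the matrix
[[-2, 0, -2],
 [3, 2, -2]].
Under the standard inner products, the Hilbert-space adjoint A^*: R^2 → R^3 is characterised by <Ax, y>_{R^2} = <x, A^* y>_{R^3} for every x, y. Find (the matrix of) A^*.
A^* = A^T =
[[-2, 3],
 [0, 2],
 [-2, -2]]

For real matrices with standard dot products, the defining identity <Ax, y> = <x, A^* y> gives (Ax)^T y = x^T (A^*) y, i.e. x^T A^T y = x^T (A^*) y. Since this holds for all x, y, we must have A^* = A^T. Therefore
A^* =
[[-2, 3],
 [0, 2],
 [-2, -2]].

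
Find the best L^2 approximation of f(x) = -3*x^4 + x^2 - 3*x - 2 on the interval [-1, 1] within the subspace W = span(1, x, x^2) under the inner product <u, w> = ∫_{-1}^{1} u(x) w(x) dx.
g(x) = -11*x^2/7 - 3*x - 61/35

The best approximation g ∈ W is the orthogonal projection of f onto W. Writing g = a_0 + a_1 x + a_2 x^2, the coefficients solve the normal equations G · a = b where
  G_{ij} = <φ_i, φ_j> and b_i = <f, φ_i>, with φ_0 = 1, φ_1 = x, φ_2 = x^2.
G =
  [2, 0, 2/3]
  [0, 2/3, 0]
  [2/3, 0, 2/5],
b = (-68/15, -2, -188/105).
Solving gives a_0 = -61/35, a_1 = -3, a_2 = -11/7, so
  g(x) = -11*x^2/7 - 3*x - 61/35.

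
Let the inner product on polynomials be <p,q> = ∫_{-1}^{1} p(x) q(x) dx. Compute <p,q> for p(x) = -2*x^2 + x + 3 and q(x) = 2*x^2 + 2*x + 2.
<p,q> = 196/15

Expand the product: p(x)·q(x) = -4*x^4 - 2*x^3 + 4*x^2 + 8*x + 6.
∫_{-1}^{1} of each monomial x^k gives [2/(k+1) if k even, 0 if k odd]. Integrating term-by-term (or equivalently evaluating the antiderivative F(x) = -4*x^5/5 - x^4/2 + 4*x^3/3 + 4*x^2 + 6*x at the endpoints):
  F(1) − F(−1) = 301/30 − (-91/30) = 196/15.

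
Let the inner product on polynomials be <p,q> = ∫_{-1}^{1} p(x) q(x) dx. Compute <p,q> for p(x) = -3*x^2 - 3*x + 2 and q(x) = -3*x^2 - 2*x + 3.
<p,q> = 48/5

Expand the product: p(x)·q(x) = 9*x^4 + 15*x^3 - 9*x^2 - 13*x + 6.
∫_{-1}^{1} of each monomial x^k gives [2/(k+1) if k even, 0 if k odd]. Integrating term-by-term (or equivalently evaluating the antiderivative F(x) = 9*x^5/5 + 15*x^4/4 - 3*x^3 - 13*x^2/2 + 6*x at the endpoints):
  F(1) − F(−1) = 41/20 − (-151/20) = 48/5.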